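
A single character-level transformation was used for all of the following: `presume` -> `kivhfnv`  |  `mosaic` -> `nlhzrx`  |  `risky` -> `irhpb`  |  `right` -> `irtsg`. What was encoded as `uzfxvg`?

p(15)→k(10) and r(17)→i(8) fit y≡25x+25 (mod 26); the inverse of 25 mod 26 is 25. Each letter's alphabet position (a=0..z=25) is mapped through 25·x+25 mod 26 — an affine cipher.
Reversing it on uzfxvg: u(20)→25·(20−25)≡5=f; z(25)→25·(25−25)≡0=a; f(5)→25·(5−25)≡20=u; x(23)→25·(23−25)≡2=c; v(21)→25·(21−25)≡4=e; g(6)→25·(6−25)≡19=t (all mod 26).

faucet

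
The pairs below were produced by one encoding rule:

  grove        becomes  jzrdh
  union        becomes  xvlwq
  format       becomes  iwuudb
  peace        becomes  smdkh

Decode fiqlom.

candle

Shifts by position in grove: pos 0: g→j (+3), pos 1: r→z (+8), pos 2: o→r (+3), pos 3: v→d (+8) — repeating every 2. The shifts repeat in a cycle of length 2: positions 0,1,… shift by +3, +8, then the pattern repeats.
Reversing it on fiqlom: f−3=c, i−8=a, q−3=n, l−8=d, o−3=l, m−8=e.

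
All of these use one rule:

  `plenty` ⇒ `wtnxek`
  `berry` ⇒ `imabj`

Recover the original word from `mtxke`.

In plenty: p→w is +7, l→t is +8, e→n is +9, n→x is +10 — the shift increases by 1 each position. Each letter shifts forward by (position + 7), i.e. 7, 8, 9, … — the shift grows by one for each successive letter.
Decoding mtxke: m−7=f, t−8=l, x−9=o, k−10=a, e−11=t.

float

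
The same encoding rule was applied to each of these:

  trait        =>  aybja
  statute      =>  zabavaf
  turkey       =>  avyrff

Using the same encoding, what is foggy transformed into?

The shift depends on letter class: consonant t→a is +7, but vowel a→b is +1. Vowels shift forward by 1 and consonants shift forward by 7.
Applying it to foggy: f(cons)+7=m, o(vowel)+1=p, g(cons)+7=n, g(cons)+7=n, y(cons)+7=f.

mpnnf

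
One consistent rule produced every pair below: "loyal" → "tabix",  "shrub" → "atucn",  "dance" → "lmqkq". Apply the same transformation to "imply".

qystk

Shifts by position in loyal: pos 0: l→t (+8), pos 1: o→a (+12), pos 2: y→b (+3), pos 3: a→i (+8), pos 4: l→x (+12) — repeating every 3. The shifts repeat in a cycle of length 3: positions 0,1,… shift by +8, +12, +3, then the pattern repeats.
For imply: i+8=q, m+12=y, p+3=s, l+8=t, y+12=k.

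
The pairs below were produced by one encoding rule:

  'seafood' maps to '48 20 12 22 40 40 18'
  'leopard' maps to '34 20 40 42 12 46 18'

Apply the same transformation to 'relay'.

s(#19)→48 and e(#5)→20: differences scale by 2, so n = 2·pos + 10. With a=1..z=26, the number is 2·pos + 10.
Applying it to relay: r=18→46, e=5→20, l=12→34, a=1→12, y=25→60.

46 20 34 12 60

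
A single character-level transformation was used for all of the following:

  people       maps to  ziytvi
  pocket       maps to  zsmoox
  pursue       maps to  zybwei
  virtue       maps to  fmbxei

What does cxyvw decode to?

storm

A repeating key of period 2 is used — shifts +10, +4 over and over.
Decoding cxyvw: c−10=s, x−4=t, y−10=o, v−4=r, w−10=m.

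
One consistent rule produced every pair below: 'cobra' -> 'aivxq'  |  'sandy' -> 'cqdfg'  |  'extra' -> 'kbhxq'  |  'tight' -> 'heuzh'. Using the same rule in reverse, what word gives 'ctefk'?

slide

c(2)→a(0) and o(14)→i(8) fit y≡5x+16 (mod 26); the inverse of 5 mod 26 is 21. Each letter's alphabet position (a=0..z=25) is mapped through 5·x+16 mod 26 — an affine cipher.
Undoing it on ctefk: c(2)→21·(2−16)≡18=s; t(19)→21·(19−16)≡11=l; e(4)→21·(4−16)≡8=i; f(5)→21·(5−16)≡3=d; k(10)→21·(10−16)≡4=e (all mod 26).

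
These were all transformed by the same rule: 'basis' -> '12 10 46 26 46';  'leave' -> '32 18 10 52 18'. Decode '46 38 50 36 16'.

sound

The formula is n = 2×(alphabet index, a=1) + 8.
Reversing it on 46 38 50 36 16: 46→(46−8)÷2=19=s, 38→(38−8)÷2=15=o, 50→(50−8)÷2=21=u, 36→(36−8)÷2=14=n, 16→(16−8)÷2=4=d.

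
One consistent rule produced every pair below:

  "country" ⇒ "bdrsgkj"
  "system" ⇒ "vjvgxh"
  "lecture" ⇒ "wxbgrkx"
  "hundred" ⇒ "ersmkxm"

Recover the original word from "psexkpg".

inherit

Treating letters as 0–25, the rule is x ↦ 11x + 5 (mod 26).
Decoding psexkpg: p(15)→19·(15−5)≡8=i; s(18)→19·(18−5)≡13=n; e(4)→19·(4−5)≡7=h; x(23)→19·(23−5)≡4=e; k(10)→19·(10−5)≡17=r; p(15)→19·(15−5)≡8=i; g(6)→19·(6−5)≡19=t (all mod 26).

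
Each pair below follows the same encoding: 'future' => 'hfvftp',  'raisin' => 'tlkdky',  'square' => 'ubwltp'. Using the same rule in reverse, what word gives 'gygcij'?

Shifts by position in future: pos 0: f→h (+2), pos 1: u→f (+11), pos 2: t→v (+2), pos 3: u→f (+11) — repeating every 2. A repeating key of period 2 is used — shifts +2, +11 over and over.
Undoing it on gygcij: g−2=e, y−11=n, g−2=e, c−11=r, i−2=g, j−11=y.

energy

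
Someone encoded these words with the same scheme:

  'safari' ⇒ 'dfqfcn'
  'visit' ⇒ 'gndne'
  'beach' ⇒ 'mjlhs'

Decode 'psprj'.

enemy

Shifts by position in safari: pos 0: s→d (+11), pos 1: a→f (+5), pos 2: f→q (+11), pos 3: a→f (+5) — repeating every 2. It's a Vigenère-style cipher with numeric key [11,5]: position i shifts by key[i mod 2].
Decoding psprj: p−11=e, s−5=n, p−11=e, r−5=m, j−11=y.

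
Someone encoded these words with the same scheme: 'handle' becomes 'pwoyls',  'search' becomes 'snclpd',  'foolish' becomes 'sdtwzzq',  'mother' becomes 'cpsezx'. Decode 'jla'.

The output letters match the input read backwards, each shifted +11: handle reversed is eldnah. The word is reversed, then every letter is shifted forward by 11.
Decoding jla: shift back: j−11=y, l−11=a, a−11=p → yap; then reverse → pay.

pay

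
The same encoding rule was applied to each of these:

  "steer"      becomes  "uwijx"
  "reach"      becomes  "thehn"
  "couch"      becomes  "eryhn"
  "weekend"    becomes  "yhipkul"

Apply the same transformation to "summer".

uxqrky

In steer: s→u is +2, t→w is +3, e→i is +4, e→j is +5 — the shift increases by 1 each position. Each letter shifts forward by (position + 2), i.e. 2, 3, 4, … — the shift grows by one for each successive letter.
For summer: s+2=u, u+3=x, m+4=q, m+5=r, e+6=k, r+7=y.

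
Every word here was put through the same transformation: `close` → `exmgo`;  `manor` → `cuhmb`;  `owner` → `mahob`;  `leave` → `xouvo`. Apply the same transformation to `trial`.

lbiux

c(2)→e(4) and l(11)→x(23) fit y≡5x+20 (mod 26); the inverse of 5 mod 26 is 21. Each letter's alphabet position (a=0..z=25) is mapped through 5·x+20 mod 26 — an affine cipher.
On trial: t(19)→5·19+20≡11=l; r(17)→5·17+20≡1=b; i(8)→5·8+20≡8=i; a(0)→5·0+20≡20=u; l(11)→5·11+20≡23=x (all mod 26).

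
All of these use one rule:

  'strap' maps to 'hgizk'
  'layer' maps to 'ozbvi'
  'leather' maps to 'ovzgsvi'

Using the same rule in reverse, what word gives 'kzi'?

par

This is the alphabet-reversal cipher (Atbash): a becomes z, b becomes y, etc.
Reversing it on kzi: k↔p, z↔a, i↔r.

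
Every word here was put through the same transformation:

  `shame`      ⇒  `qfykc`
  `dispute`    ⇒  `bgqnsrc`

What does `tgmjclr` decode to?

violent

Every letter moves 24 places later in the alphabet, wrapping around z→a.
Decoding tgmjclr: t−24=v, g−24=i, m−24=o, j−24=l, c−24=e, l−24=n, r−24=t.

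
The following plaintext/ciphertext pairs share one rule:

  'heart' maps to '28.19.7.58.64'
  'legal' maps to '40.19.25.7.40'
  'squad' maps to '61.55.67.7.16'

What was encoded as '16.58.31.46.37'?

drink

h(#8)→28 and e(#5)→19: differences scale by 3, so n = 3·pos + 4. With a=1..z=26, the number is 3·pos + 4.
Undoing it on 16.58.31.46.37: 16→(16−4)÷3=4=d, 58→(58−4)÷3=18=r, 31→(31−4)÷3=9=i, 46→(46−4)÷3=14=n, 37→(37−4)÷3=11=k.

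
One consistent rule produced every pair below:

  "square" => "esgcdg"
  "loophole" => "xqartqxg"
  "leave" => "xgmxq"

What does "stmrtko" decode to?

graphic

Shifts by position in square: pos 0: s→e (+12), pos 1: q→s (+2), pos 2: u→g (+12), pos 3: a→c (+2) — repeating every 2. It's a Vigenère-style cipher with numeric key [12,2]: position i shifts by key[i mod 2].
Reversing it on stmrtko: s−12=g, t−2=r, m−12=a, r−2=p, t−12=h, k−2=i, o−12=c.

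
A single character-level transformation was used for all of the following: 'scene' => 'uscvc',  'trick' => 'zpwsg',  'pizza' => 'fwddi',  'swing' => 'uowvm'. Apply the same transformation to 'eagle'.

s(18)→u(20) and c(2)→s(18) fit y≡5x+8 (mod 26); the inverse of 5 mod 26 is 21. Each letter's alphabet position (a=0..z=25) is mapped through 5·x+8 mod 26 — an affine cipher.
On eagle: e(4)→5·4+8≡2=c; a(0)→5·0+8≡8=i; g(6)→5·6+8≡12=m; l(11)→5·11+8≡11=l; e(4)→5·4+8≡2=c (all mod 26).

cimlc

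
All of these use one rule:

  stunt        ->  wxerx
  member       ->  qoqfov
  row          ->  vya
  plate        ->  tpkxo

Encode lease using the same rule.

The shift depends on letter class: consonant s→w is +4, but vowel u→e is +10. Two shifts are in play — +10 for a/e/i/o/u, +4 for every other letter.
Applying it to lease: l(cons)+4=p, e(vowel)+10=o, a(vowel)+10=k, s(cons)+4=w, e(vowel)+10=o.

pokwo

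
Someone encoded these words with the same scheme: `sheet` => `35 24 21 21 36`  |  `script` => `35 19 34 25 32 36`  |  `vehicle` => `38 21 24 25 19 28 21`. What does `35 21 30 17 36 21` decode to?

s is letter #19 and maps to 35: an offset of 16. Each letter is replaced by its alphabet position (a=1..z=26) + 16.
Undoing it on 35 21 30 17 36 21: 35→(35−16)÷1=19=s, 21→(21−16)÷1=5=e, 30→(30−16)÷1=14=n, 17→(17−16)÷1=1=a, 36→(36−16)÷1=20=t, 21→(21−16)÷1=5=e.

senate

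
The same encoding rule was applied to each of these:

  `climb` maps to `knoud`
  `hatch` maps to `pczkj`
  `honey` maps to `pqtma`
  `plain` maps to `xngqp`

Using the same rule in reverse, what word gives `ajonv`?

It's a Vigenère-style cipher with numeric key [8,2,6]: position i shifts by key[i mod 3].
Reversing it on ajonv: a−8=s, j−2=h, o−6=i, n−8=f, v−2=t.

shift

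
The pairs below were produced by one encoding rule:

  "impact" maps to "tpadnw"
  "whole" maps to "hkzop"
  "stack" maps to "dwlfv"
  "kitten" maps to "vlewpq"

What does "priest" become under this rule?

The shifts repeat in a cycle of length 2: positions 0,1,… shift by +11, +3, then the pattern repeats.
For priest: p+11=a, r+3=u, i+11=t, e+3=h, s+11=d, t+3=w.

authdw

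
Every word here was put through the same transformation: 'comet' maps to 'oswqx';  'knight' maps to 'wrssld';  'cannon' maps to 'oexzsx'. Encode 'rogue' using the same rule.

It's a Vigenère-style cipher with numeric key [12,4,10]: position i shifts by key[i mod 3].
Applying it to rogue: r+12=d, o+4=s, g+10=q, u+12=g, e+4=i.

dsqgi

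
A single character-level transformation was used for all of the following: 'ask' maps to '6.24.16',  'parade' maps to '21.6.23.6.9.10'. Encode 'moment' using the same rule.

18.20.18.10.19.25

Letters become their 1-based position plus 5 (so a→6, b→7, …).
On moment: m=13→18, o=15→20, m=13→18, e=5→10, n=14→19, t=20→25.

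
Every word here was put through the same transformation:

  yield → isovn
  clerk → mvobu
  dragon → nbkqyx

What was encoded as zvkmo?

place

Each letter is shifted forward by 10 in the alphabet (a Caesar shift of +10).
Decoding zvkmo: z−10=p, v−10=l, k−10=a, m−10=c, o−10=e.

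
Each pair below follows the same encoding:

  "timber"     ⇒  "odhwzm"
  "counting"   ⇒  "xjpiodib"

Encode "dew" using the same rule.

Compare letters: t→o is +21, i→d is +21, m→h is +21 — a constant shift. Each letter is shifted forward by 21 in the alphabet (a Caesar shift of +21).
On dew: d+21=y, e+21=z, w+21=r.

yzr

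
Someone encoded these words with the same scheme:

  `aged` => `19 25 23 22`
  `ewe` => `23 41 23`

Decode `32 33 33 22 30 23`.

The number is (letter's place in the alphabet, a=1) + 18.
Reversing it on 32 33 33 22 30 23: 32→(32−18)÷1=14=n, 33→(33−18)÷1=15=o, 33→(33−18)÷1=15=o, 22→(22−18)÷1=4=d, 30→(30−18)÷1=12=l, 23→(23−18)÷1=5=e.

noodle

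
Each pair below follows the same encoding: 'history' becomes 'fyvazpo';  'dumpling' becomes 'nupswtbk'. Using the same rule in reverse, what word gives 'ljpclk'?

device

The word is reversed, then every letter is shifted forward by 7.
Undoing it on ljpclk: shift back: l−7=e, j−7=c, p−7=i, c−7=v, l−7=e, k−7=d → ecived; then reverse → device.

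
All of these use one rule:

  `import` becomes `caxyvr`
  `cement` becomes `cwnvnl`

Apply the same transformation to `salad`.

Read the word backwards and shift each letter +9.
Applying it to salad: reverse → dalas; then shift: d+9=m, a+9=j, l+9=u, a+9=j, s+9=b.

mjujb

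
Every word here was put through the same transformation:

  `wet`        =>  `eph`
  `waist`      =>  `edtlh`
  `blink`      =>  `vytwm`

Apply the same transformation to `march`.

snclx

The output letters match the input read backwards, each shifted +11: wet reversed is tew. Read the word backwards and shift each letter +11.
On march: reverse → hcram; then shift: h+11=s, c+11=n, r+11=c, a+11=l, m+11=x.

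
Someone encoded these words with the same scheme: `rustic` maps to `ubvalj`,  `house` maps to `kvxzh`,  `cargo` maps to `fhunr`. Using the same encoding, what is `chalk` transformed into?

Shifts by position in rustic: pos 0: r→u (+3), pos 1: u→b (+7), pos 2: s→v (+3), pos 3: t→a (+7) — repeating every 2. The shifts repeat in a cycle of length 2: positions 0,1,… shift by +3, +7, then the pattern repeats.
On chalk: c+3=f, h+7=o, a+3=d, l+7=s, k+3=n.

fodsn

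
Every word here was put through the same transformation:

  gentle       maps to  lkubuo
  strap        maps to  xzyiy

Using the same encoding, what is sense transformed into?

In gentle: g→l is +5, e→k is +6, n→u is +7, t→b is +8 — the shift increases by 1 each position. The shift increases by 1 at each position, starting from +5: 5, 6, 7, ….
On sense: s+5=x, e+6=k, n+7=u, s+8=a, e+9=n.

xkuan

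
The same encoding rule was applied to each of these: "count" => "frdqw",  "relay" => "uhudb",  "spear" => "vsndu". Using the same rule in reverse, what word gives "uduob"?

rally

Shifts by position in count: pos 0: c→f (+3), pos 1: o→r (+3), pos 2: u→d (+9), pos 3: n→q (+3), pos 4: t→w (+3) — repeating every 3. The shifts repeat in a cycle of length 3: positions 0,1,… shift by +3, +3, +9, then the pattern repeats.
Decoding uduob: u−3=r, d−3=a, u−9=l, o−3=l, b−3=y.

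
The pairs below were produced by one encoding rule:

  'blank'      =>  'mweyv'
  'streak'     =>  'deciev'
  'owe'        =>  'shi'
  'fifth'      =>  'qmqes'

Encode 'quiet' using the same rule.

Vowels shift forward by 4 and consonants shift forward by 11.
Applying it to quiet: q(cons)+11=b, u(vowel)+4=y, i(vowel)+4=m, e(vowel)+4=i, t(cons)+11=e.

bymie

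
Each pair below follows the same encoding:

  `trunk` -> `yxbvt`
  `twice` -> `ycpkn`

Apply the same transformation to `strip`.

In trunk: t→y is +5, r→x is +6, u→b is +7, n→v is +8 — the shift increases by 1 each position. Each letter shifts forward by (position + 5), i.e. 5, 6, 7, … — the shift grows by one for each successive letter.
For strip: s+5=x, t+6=z, r+7=y, i+8=q, p+9=y.

xzyqy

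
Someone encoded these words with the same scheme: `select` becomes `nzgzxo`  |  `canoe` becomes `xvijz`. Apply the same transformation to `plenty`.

Compare letters: s→n is +21, e→z is +21, l→g is +21 — a constant shift. It's a constant shift of +21 (ROT21).
Applying it to plenty: p+21=k, l+21=g, e+21=z, n+21=i, t+21=o, y+21=t.

kgziot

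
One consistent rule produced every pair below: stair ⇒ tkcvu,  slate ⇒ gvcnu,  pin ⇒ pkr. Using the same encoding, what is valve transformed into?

Read the word backwards and shift each letter +2.
On valve: reverse → evlav; then shift: e+2=g, v+2=x, l+2=n, a+2=c, v+2=x.

gxncx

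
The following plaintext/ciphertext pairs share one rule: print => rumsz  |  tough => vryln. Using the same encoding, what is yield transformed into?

aliqj

In print: p→r is +2, r→u is +3, i→m is +4, n→s is +5 — the shift increases by 1 each position. The shift increases by 1 at each position, starting from +2: 2, 3, 4, ….
For yield: y+2=a, i+3=l, e+4=i, l+5=q, d+6=j.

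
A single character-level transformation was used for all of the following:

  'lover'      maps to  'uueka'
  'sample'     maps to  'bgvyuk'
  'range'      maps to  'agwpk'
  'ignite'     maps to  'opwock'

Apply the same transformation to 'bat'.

The shift depends on letter class: consonant l→u is +9, but vowel o→u is +6. Two shifts are in play — +6 for a/e/i/o/u, +9 for every other letter.
For bat: b(cons)+9=k, a(vowel)+6=g, t(cons)+9=c.

kgc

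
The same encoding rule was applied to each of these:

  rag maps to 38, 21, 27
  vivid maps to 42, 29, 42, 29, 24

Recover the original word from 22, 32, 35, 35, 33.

r is letter #18 and maps to 38: an offset of 20. Letters become their 1-based position plus 20 (so a→21, b→22, …).
Undoing it on 22, 32, 35, 35, 33: 22→(22−20)÷1=2=b, 32→(32−20)÷1=12=l, 35→(35−20)÷1=15=o, 35→(35−20)÷1=15=o, 33→(33−20)÷1=13=m.

bloom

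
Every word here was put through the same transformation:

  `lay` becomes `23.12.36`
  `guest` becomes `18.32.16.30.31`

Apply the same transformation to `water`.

l is letter #12 and maps to 23: an offset of 11. Each letter is replaced by its alphabet position (a=1..z=26) + 11.
Applying it to water: w=23→34, a=1→12, t=20→31, e=5→16, r=18→29.

34.12.31.16.29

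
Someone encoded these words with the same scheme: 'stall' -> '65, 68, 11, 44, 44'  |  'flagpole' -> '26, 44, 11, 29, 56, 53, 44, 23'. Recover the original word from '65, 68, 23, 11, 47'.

steam

s(#19)→65 and t(#20)→68: differences scale by 3, so n = 3·pos + 8. Each letter becomes 3×(its alphabet position, a=1..z=26) + 8.
Undoing it on 65, 68, 23, 11, 47: 65→(65−8)÷3=19=s, 68→(68−8)÷3=20=t, 23→(23−8)÷3=5=e, 11→(11−8)÷3=1=a, 47→(47−8)÷3=13=m.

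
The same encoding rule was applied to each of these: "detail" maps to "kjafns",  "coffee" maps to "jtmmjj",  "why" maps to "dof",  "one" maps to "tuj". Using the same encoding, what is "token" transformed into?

atrju

The shift depends on letter class: consonant d→k is +7, but vowel e→j is +5. Two shifts are in play — +5 for a/e/i/o/u, +7 for every other letter.
On token: t(cons)+7=a, o(vowel)+5=t, k(cons)+7=r, e(vowel)+5=j, n(cons)+7=u.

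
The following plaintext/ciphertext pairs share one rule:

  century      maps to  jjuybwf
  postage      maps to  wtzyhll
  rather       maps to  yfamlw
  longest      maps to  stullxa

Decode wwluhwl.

prepare

Shifts by position in century: pos 0: c→j (+7), pos 1: e→j (+5), pos 2: n→u (+7), pos 3: t→y (+5) — repeating every 2. It's a Vigenère-style cipher with numeric key [7,5]: position i shifts by key[i mod 2].
Undoing it on wwluhwl: w−7=p, w−5=r, l−7=e, u−5=p, h−7=a, w−5=r, l−7=e.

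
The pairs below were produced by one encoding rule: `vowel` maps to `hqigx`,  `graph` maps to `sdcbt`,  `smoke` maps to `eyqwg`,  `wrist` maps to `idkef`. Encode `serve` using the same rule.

egdhg

Vowels shift forward by 2 and consonants shift forward by 12.
For serve: s(cons)+12=e, e(vowel)+2=g, r(cons)+12=d, v(cons)+12=h, e(vowel)+2=g.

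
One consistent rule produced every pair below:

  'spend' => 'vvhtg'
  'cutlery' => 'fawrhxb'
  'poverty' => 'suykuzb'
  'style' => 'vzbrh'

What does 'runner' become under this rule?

Shifts by position in spend: pos 0: s→v (+3), pos 1: p→v (+6), pos 2: e→h (+3), pos 3: n→t (+6) — repeating every 2. A repeating key of period 2 is used — shifts +3, +6 over and over.
On runner: r+3=u, u+6=a, n+3=q, n+6=t, e+3=h, r+6=x.

uaqthx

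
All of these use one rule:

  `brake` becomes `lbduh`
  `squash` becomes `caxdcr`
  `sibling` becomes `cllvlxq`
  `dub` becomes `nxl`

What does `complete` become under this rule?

The shift depends on letter class: consonant b→l is +10, but vowel a→d is +3. Two shifts are in play — +3 for a/e/i/o/u, +10 for every other letter.
For complete: c(cons)+10=m, o(vowel)+3=r, m(cons)+10=w, p(cons)+10=z, l(cons)+10=v, e(vowel)+3=h, t(cons)+10=d, e(vowel)+3=h.

mrwzvhdh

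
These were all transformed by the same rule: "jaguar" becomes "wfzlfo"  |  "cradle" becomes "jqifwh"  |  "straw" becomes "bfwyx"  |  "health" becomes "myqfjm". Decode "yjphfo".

jacket

The output letters match the input read backwards, each shifted +5: jaguar reversed is raugaj. The word is reversed, then every letter is shifted forward by 5.
Decoding yjphfo: shift back: y−5=t, j−5=e, p−5=k, h−5=c, f−5=a, o−5=j → tekcaj; then reverse → jacket.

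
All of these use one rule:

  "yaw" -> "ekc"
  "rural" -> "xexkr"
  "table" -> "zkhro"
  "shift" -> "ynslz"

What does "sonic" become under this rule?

Two shifts are in play — +10 for a/e/i/o/u, +6 for every other letter.
On sonic: s(cons)+6=y, o(vowel)+10=y, n(cons)+6=t, i(vowel)+10=s, c(cons)+6=i.

yytsi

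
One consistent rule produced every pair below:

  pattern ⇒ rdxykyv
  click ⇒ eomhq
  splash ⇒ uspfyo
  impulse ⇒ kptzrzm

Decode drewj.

board

In pattern: p→r is +2, a→d is +3, t→x is +4, t→y is +5 — the shift increases by 1 each position. Each letter shifts forward by (position + 2), i.e. 2, 3, 4, … — the shift grows by one for each successive letter.
Undoing it on drewj: d−2=b, r−3=o, e−4=a, w−5=r, j−6=d.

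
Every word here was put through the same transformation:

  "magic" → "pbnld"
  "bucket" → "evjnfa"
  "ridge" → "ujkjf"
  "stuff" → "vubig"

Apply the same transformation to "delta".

Shifts by position in magic: pos 0: m→p (+3), pos 1: a→b (+1), pos 2: g→n (+7), pos 3: i→l (+3), pos 4: c→d (+1) — repeating every 3. A repeating key of period 3 is used — shifts +3, +1, +7 over and over.
For delta: d+3=g, e+1=f, l+7=s, t+3=w, a+1=b.

gfswb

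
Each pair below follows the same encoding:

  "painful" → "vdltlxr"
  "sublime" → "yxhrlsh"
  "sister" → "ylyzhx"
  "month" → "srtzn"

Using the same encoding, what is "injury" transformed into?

The shift depends on letter class: consonant p→v is +6, but vowel a→d is +3. The rule splits by letter class: vowels +3, consonants +6.
On injury: i(vowel)+3=l, n(cons)+6=t, j(cons)+6=p, u(vowel)+3=x, r(cons)+6=x, y(cons)+6=e.

ltpxxe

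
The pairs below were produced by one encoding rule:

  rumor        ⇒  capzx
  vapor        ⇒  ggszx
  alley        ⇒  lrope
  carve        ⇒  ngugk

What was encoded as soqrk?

hinge

It's a Vigenère-style cipher with numeric key [11,6,3]: position i shifts by key[i mod 3].
Decoding soqrk: s−11=h, o−6=i, q−3=n, r−11=g, k−6=e.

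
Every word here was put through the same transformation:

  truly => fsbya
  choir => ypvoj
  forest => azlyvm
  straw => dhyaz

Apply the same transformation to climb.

itpsj

Read the word backwards and shift each letter +7.
Applying it to climb: reverse → bmilc; then shift: b+7=i, m+7=t, i+7=p, l+7=s, c+7=j.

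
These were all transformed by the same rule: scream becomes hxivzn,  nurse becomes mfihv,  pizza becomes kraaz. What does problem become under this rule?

Each pair mirrors across the alphabet (s↔h, c↔x, r↔i): positions sum to 25. This is the alphabet-reversal cipher (Atbash): a becomes z, b becomes y, etc.
Applying it to problem: p↔k, r↔i, o↔l, b↔y, l↔o, e↔v, m↔n.

kilyovn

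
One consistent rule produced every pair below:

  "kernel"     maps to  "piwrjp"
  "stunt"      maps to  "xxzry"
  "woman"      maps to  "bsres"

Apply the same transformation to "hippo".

The shifts repeat in a cycle of length 2: positions 0,1,… shift by +5, +4, then the pattern repeats.
On hippo: h+5=m, i+4=m, p+5=u, p+4=t, o+5=t.

mmutt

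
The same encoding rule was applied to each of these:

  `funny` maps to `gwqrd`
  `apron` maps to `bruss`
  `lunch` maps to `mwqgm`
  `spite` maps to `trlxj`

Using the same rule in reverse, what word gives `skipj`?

rifle

In funny: f→g is +1, u→w is +2, n→q is +3, n→r is +4 — the shift increases by 1 each position. Letter i (0-indexed) is shifted by i+1, so successive shifts are 1, 2, 3, ….
Decoding skipj: s−1=r, k−2=i, i−3=f, p−4=l, j−5=e.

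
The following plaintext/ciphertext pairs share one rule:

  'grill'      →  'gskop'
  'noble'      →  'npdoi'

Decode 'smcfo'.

slack

Letter i (0-indexed) is shifted by i+0, so successive shifts are 0, 1, 2, ….
Decoding smcfo: s−0=s, m−1=l, c−2=a, f−3=c, o−4=k.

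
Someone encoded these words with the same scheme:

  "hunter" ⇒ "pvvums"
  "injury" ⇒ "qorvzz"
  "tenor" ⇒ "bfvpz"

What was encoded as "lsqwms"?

Shifts by position in hunter: pos 0: h→p (+8), pos 1: u→v (+1), pos 2: n→v (+8), pos 3: t→u (+1) — repeating every 2. It's a Vigenère-style cipher with numeric key [8,1]: position i shifts by key[i mod 2].
Undoing it on lsqwms: l−8=d, s−1=r, q−8=i, w−1=v, m−8=e, s−1=r.

driver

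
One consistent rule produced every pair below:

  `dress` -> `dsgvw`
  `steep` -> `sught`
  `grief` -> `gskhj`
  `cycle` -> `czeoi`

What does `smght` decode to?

In dress: d→d is +0, r→s is +1, e→g is +2, s→v is +3 — the shift increases by 1 each position. Letter i (0-indexed) is shifted by i+0, so successive shifts are 0, 1, 2, ….
Decoding smght: s−0=s, m−1=l, g−2=e, h−3=e, t−4=p.

sleep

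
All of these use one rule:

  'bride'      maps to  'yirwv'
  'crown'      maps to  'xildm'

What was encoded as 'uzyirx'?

fabric

Each pair mirrors across the alphabet (b↔y, r↔i, i↔r): positions sum to 25. Letters are reflected about the middle of the alphabet (position → 25−position): Atbash.
Decoding uzyirx: u↔f, z↔a, y↔b, i↔r, r↔i, x↔c.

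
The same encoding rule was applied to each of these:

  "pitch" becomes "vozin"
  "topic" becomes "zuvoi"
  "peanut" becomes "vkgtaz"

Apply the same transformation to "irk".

Compare letters: p→v is +6, i→o is +6, t→z is +6 — a constant shift. Each letter is shifted forward by 6 in the alphabet (a Caesar shift of +6).
Applying it to irk: i+6=o, r+6=x, k+6=q.

oxq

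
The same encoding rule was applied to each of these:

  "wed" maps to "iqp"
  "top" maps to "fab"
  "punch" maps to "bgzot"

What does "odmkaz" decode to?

Compare letters: w→i is +12, e→q is +12, d→p is +12 — a constant shift. Each letter is shifted forward by 12 in the alphabet (a Caesar shift of +12).
Decoding odmkaz: o−12=c, d−12=r, m−12=a, k−12=y, a−12=o, z−12=n.

crayon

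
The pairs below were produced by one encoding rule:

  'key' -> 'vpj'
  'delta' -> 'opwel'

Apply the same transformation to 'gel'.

rpw

Compare letters: k→v is +11, e→p is +11, y→j is +11 — a constant shift. Each letter is shifted forward by 11 in the alphabet (a Caesar shift of +11).
Applying it to gel: g+11=r, e+11=p, l+11=w.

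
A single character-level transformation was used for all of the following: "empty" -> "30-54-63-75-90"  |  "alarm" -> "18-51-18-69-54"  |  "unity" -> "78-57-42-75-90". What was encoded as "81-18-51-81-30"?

e(#5)→30 and m(#13)→54: differences scale by 3, so n = 3·pos + 15. Each letter becomes 3×(its alphabet position, a=1..z=26) + 15.
Decoding 81-18-51-81-30: 81→(81−15)÷3=22=v, 18→(18−15)÷3=1=a, 51→(51−15)÷3=12=l, 81→(81−15)÷3=22=v, 30→(30−15)÷3=5=e.

valve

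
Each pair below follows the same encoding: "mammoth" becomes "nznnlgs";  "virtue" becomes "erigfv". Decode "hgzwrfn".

Each pair mirrors across the alphabet (m↔n, a↔z, m↔n): positions sum to 25. Letters are reflected about the middle of the alphabet (position → 25−position): Atbash.
Undoing it on hgzwrfn: h↔s, g↔t, z↔a, w↔d, r↔i, f↔u, n↔m.

stadium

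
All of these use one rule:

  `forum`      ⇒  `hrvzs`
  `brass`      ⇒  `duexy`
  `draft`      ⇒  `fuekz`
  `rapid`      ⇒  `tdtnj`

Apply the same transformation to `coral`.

The shift increases by 1 at each position, starting from +2: 2, 3, 4, ….
For coral: c+2=e, o+3=r, r+4=v, a+5=f, l+6=r.

ervfr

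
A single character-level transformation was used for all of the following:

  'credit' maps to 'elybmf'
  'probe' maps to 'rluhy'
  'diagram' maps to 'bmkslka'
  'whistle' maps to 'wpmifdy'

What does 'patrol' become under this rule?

rkflud

c(2)→e(4) and r(17)→l(11) fit y≡23x+10 (mod 26); the inverse of 23 mod 26 is 17. Treating letters as 0–25, the rule is x ↦ 23x + 10 (mod 26).
Applying it to patrol: p(15)→23·15+10≡17=r; a(0)→23·0+10≡10=k; t(19)→23·19+10≡5=f; r(17)→23·17+10≡11=l; o(14)→23·14+10≡20=u; l(11)→23·11+10≡3=d (all mod 26).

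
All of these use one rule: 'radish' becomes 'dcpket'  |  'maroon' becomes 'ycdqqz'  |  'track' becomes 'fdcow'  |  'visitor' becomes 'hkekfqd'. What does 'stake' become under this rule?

The shift depends on letter class: consonant r→d is +12, but vowel a→c is +2. Vowels shift forward by 2 and consonants shift forward by 12.
On stake: s(cons)+12=e, t(cons)+12=f, a(vowel)+2=c, k(cons)+12=w, e(vowel)+2=g.

efcwg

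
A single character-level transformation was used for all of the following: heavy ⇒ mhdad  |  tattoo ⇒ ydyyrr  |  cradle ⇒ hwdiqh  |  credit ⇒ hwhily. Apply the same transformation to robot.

The shift depends on letter class: consonant h→m is +5, but vowel e→h is +3. Vowels shift forward by 3 and consonants shift forward by 5.
For robot: r(cons)+5=w, o(vowel)+3=r, b(cons)+5=g, o(vowel)+3=r, t(cons)+5=y.

wrgry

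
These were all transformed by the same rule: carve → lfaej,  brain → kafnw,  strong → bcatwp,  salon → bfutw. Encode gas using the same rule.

pfb

The shift depends on letter class: consonant c→l is +9, but vowel a→f is +5. Two shifts are in play — +5 for a/e/i/o/u, +9 for every other letter.
Applying it to gas: g(cons)+9=p, a(vowel)+5=f, s(cons)+9=b.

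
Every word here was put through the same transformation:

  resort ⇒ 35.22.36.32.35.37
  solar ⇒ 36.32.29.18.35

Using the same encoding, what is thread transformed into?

37.25.35.22.18.21

r is letter #18 and maps to 35: an offset of 17. The number is (letter's place in the alphabet, a=1) + 17.
On thread: t=20→37, h=8→25, r=18→35, e=5→22, a=1→18, d=4→21.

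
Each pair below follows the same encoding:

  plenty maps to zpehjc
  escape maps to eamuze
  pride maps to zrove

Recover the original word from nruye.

This is an affine cipher: with a=0,…,z=25, each position x becomes (9x+20) mod 26.
Decoding nruye: n(13)→3·(13−20)≡5=f; r(17)→3·(17−20)≡17=r; u(20)→3·(20−20)≡0=a; y(24)→3·(24−20)≡12=m; e(4)→3·(4−20)≡4=e (all mod 26).

frame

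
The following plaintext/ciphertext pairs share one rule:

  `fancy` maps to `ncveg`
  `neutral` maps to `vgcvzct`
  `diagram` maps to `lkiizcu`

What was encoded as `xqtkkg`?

police

Shifts by position in fancy: pos 0: f→n (+8), pos 1: a→c (+2), pos 2: n→v (+8), pos 3: c→e (+2) — repeating every 2. It's a Vigenère-style cipher with numeric key [8,2]: position i shifts by key[i mod 2].
Reversing it on xqtkkg: x−8=p, q−2=o, t−8=l, k−2=i, k−8=c, g−2=e.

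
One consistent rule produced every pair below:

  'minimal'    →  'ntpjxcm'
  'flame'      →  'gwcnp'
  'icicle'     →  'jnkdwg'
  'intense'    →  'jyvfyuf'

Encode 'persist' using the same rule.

The shifts repeat in a cycle of length 3: positions 0,1,… shift by +1, +11, +2, then the pattern repeats.
For persist: p+1=q, e+11=p, r+2=t, s+1=t, i+11=t, s+2=u, t+1=u.

qptttuu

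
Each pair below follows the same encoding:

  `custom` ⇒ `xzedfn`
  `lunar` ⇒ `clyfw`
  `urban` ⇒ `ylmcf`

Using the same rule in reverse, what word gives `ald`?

sap

The output letters match the input read backwards, each shifted +11: custom reversed is motsuc. Two steps: reverse the string, then apply a Caesar shift of +11.
Reversing it on ald: shift back: a−11=p, l−11=a, d−11=s → pas; then reverse → sap.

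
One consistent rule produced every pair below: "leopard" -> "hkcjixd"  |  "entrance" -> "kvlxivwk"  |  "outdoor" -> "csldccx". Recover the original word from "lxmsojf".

triumph

l(11)→h(7) and e(4)→k(10) fit y≡7x+8 (mod 26); the inverse of 7 mod 26 is 15. Treating letters as 0–25, the rule is x ↦ 7x + 8 (mod 26).
Undoing it on lxmsojf: l(11)→15·(11−8)≡19=t; x(23)→15·(23−8)≡17=r; m(12)→15·(12−8)≡8=i; s(18)→15·(18−8)≡20=u; o(14)→15·(14−8)≡12=m; j(9)→15·(9−8)≡15=p; f(5)→15·(5−8)≡7=h (all mod 26).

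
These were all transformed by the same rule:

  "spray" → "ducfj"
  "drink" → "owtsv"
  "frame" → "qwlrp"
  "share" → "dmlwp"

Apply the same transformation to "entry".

Shifts by position in spray: pos 0: s→d (+11), pos 1: p→u (+5), pos 2: r→c (+11), pos 3: a→f (+5) — repeating every 2. A repeating key of period 2 is used — shifts +11, +5 over and over.
For entry: e+11=p, n+5=s, t+11=e, r+5=w, y+11=j.

psewj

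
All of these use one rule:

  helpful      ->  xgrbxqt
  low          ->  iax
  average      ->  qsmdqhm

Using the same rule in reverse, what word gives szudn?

The output letters match the input read backwards, each shifted +12: helpful reversed is lufpleh. Read the word backwards and shift each letter +12.
Reversing it on szudn: shift back: s−12=g, z−12=n, u−12=i, d−12=r, n−12=b → gnirb; then reverse → bring.

bring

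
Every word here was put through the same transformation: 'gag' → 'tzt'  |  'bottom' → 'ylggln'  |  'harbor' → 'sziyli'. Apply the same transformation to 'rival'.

irezo

This is the alphabet-reversal cipher (Atbash): a becomes z, b becomes y, etc.
Applying it to rival: r↔i, i↔r, v↔e, a↔z, l↔o.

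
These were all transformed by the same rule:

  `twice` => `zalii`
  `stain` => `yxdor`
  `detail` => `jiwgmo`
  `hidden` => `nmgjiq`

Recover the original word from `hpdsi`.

blame

The shifts repeat in a cycle of length 3: positions 0,1,… shift by +6, +4, +3, then the pattern repeats.
Decoding hpdsi: h−6=b, p−4=l, d−3=a, s−6=m, i−4=e.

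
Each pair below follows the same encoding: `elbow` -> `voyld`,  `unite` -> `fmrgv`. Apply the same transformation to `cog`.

Each pair mirrors across the alphabet (e↔v, l↔o, b↔y): positions sum to 25. Each letter is replaced by its mirror in the alphabet: a↔z, b↔y, c↔x, and so on (the Atbash cipher).
Applying it to cog: c↔x, o↔l, g↔t.

xlt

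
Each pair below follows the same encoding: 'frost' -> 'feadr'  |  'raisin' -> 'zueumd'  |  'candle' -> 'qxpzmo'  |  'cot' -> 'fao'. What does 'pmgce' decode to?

The output letters match the input read backwards, each shifted +12: frost reversed is tsorf. The word is reversed, then every letter is shifted forward by 12.
Decoding pmgce: shift back: p−12=d, m−12=a, g−12=u, c−12=q, e−12=s → dauqs; then reverse → squad.

squad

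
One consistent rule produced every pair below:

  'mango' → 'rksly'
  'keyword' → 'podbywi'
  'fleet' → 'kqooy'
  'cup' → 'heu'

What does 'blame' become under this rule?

gqkro

The shift depends on letter class: consonant m→r is +5, but vowel a→k is +10. The rule splits by letter class: vowels +10, consonants +5.
Applying it to blame: b(cons)+5=g, l(cons)+5=q, a(vowel)+10=k, m(cons)+5=r, e(vowel)+10=o.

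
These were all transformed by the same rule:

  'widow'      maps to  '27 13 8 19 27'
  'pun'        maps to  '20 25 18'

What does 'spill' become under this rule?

23 20 13 16 16

w is letter #23 and maps to 27: an offset of 4. Letters become their 1-based position plus 4 (so a→5, b→6, …).
Applying it to spill: s=19→23, p=16→20, i=9→13, l=12→16, l=12→16.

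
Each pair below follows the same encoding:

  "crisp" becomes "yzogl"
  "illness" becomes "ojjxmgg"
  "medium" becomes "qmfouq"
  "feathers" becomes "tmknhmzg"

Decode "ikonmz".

waiter

Treating letters as 0–25, the rule is x ↦ 7x + 10 (mod 26).
Decoding ikonmz: i(8)→15·(8−10)≡22=w; k(10)→15·(10−10)≡0=a; o(14)→15·(14−10)≡8=i; n(13)→15·(13−10)≡19=t; m(12)→15·(12−10)≡4=e; z(25)→15·(25−10)≡17=r (all mod 26).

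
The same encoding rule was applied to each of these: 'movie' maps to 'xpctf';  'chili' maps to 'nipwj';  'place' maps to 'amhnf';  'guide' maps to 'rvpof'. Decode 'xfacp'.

Shifts by position in movie: pos 0: m→x (+11), pos 1: o→p (+1), pos 2: v→c (+7), pos 3: i→t (+11), pos 4: e→f (+1) — repeating every 3. A repeating key of period 3 is used — shifts +11, +1, +7 over and over.
Reversing it on xfacp: x−11=m, f−1=e, a−7=t, c−11=r, p−1=o.

metro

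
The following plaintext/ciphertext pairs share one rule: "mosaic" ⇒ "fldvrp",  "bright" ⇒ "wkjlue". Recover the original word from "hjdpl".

The output letters match the input read backwards, each shifted +3: mosaic reversed is ciasom. The word is reversed, then every letter is shifted forward by 3.
Decoding hjdpl: shift back: h−3=e, j−3=g, d−3=a, p−3=m, l−3=i → egami; then reverse → image.

image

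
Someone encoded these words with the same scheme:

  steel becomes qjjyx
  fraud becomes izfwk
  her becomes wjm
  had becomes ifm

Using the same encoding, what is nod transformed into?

its

The output letters match the input read backwards, each shifted +5: steel reversed is leets. Read the word backwards and shift each letter +5.
For nod: reverse → don; then shift: d+5=i, o+5=t, n+5=s.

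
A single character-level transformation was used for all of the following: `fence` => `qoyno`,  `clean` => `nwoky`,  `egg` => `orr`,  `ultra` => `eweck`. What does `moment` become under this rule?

Vowels shift forward by 10 and consonants shift forward by 11.
For moment: m(cons)+11=x, o(vowel)+10=y, m(cons)+11=x, e(vowel)+10=o, n(cons)+11=y, t(cons)+11=e.

xyxoye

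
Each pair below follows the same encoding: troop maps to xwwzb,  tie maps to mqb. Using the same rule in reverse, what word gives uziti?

alarm

The output letters match the input read backwards, each shifted +8: troop reversed is poort. Read the word backwards and shift each letter +8.
Reversing it on uziti: shift back: u−8=m, z−8=r, i−8=a, t−8=l, i−8=a → mrala; then reverse → alarm.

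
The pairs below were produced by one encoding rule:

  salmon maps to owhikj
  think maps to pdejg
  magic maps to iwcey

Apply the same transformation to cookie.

ykkgea

Compare letters: s→o is +22, a→w is +22, l→h is +22 — a constant shift. Every letter moves 22 places later in the alphabet, wrapping around z→a.
Applying it to cookie: c+22=y, o+22=k, o+22=k, k+22=g, i+22=e, e+22=a.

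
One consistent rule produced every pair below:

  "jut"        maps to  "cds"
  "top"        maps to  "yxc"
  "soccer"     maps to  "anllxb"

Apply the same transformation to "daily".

hurjm

The output letters match the input read backwards, each shifted +9: jut reversed is tuj. The word is reversed, then every letter is shifted forward by 9.
On daily: reverse → yliad; then shift: y+9=h, l+9=u, i+9=r, a+9=j, d+9=m.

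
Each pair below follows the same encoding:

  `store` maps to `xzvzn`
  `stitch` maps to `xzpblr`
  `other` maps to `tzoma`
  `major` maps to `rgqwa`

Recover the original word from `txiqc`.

orbit

In store: s→x is +5, t→z is +6, o→v is +7, r→z is +8 — the shift increases by 1 each position. Letter i (0-indexed) is shifted by i+5, so successive shifts are 5, 6, 7, ….
Decoding txiqc: t−5=o, x−6=r, i−7=b, q−8=i, c−9=t.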